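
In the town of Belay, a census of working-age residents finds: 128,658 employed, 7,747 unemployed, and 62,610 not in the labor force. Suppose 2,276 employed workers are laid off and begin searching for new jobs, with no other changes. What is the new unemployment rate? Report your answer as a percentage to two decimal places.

Initially, labor force = 128,658 + 7,747 = 136,405, so u = 7,747/136,405 = 5.68%.
After the change, employed falls and unemployed rises by 2,276; labor force unchanged → E = 126,382, U = 10,023, labor force = 136,405.
New unemployment rate = 10,023 / 136,405 = 7.35%.

New unemployment rate ≈ 7.35%.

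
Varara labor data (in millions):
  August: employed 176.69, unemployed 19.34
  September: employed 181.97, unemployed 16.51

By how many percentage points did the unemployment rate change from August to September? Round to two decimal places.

August: labor force = 176.69 + 19.34 = 196.03; u = 19.34/196.03 = 9.87%.
September: labor force = 181.97 + 16.51 = 198.48; u = 16.51/198.48 = 8.32%.
Change = 8.32% − 9.87% = −1.55 pp.

The unemployment rate changed by −1.55 percentage points.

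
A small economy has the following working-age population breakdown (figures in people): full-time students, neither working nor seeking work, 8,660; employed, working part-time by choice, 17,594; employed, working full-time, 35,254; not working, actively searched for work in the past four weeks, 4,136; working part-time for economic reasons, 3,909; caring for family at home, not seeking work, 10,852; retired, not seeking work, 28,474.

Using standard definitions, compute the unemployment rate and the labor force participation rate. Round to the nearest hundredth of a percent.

Unemployment rate ≈ 6.79%; labor force participation rate ≈ 55.93%.

Employed = 17,594 + 35,254 + 3,909 = 56,757 (anyone who worked, including part-time for economic reasons, counts as employed).
Unemployed = 4,136.
Labor force = 56,757 + 4,136 = 60,893.
Not in labor force = 8,660 + 10,852 + 28,474 = 47,986 (those not working and not actively searching are outside the labor force).
Civilian working-age population = 60,893 + 47,986 = 108,879.
Unemployment rate = 4,136 / 60,893 = 6.79%.
Labor force participation rate = 60,893 / 108,879 = 55.93%.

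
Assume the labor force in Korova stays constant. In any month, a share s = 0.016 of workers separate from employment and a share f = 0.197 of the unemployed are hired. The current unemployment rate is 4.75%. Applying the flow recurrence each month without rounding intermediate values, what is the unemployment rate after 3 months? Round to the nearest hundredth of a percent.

Unemployment rate after three months ≈ 6.17%.

With a fixed labor force, u_{t+1} = u_t + s·(1−u_t) − f·u_t = u_t·(1−s−f) + s.
Here 1−s−f = 0.787 and s = 0.016.
u_1 = 0.047500 × 0.787 + 0.016 = 0.053382.
u_2 = 0.053382 × 0.787 + 0.016 = 0.058012.
u_3 = 0.058012 × 0.787 + 0.016 = 0.061655.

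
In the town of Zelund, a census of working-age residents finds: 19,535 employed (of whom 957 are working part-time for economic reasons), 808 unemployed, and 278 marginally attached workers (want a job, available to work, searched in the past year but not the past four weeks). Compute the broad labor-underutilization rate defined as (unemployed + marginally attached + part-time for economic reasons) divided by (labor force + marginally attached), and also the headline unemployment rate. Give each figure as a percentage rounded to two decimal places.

Labor force = 19,535 + 808 = 20,343.
Numerator = 808 + 278 + 957 = 2,043.
Denominator = 20,343 + 278 = 20,621.
Broad rate = 2,043 / 20,621 = 9.91%.
Headline unemployment rate = 808 / 20,343 = 3.97%.

Broad underutilization rate ≈ 9.91%; headline unemployment rate ≈ 3.97%.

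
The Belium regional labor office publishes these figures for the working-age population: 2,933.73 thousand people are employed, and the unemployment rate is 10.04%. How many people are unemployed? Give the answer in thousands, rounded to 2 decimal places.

About 327.42 thousand are unemployed.

Let U be the number unemployed. The labor force is E + U, and U/(E+U) = 0.1004.
So U = 0.1004 × 2,933.73 / (1 − 0.1004) = 294.5465 / 0.8996 ≈ 327.42 thousand.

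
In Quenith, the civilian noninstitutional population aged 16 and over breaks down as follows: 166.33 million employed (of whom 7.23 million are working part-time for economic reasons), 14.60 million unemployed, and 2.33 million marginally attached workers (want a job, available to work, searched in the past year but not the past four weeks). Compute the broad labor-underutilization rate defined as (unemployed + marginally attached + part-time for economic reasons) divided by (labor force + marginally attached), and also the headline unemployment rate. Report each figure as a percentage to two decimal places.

Broad underutilization rate ≈ 13.18%; headline unemployment rate ≈ 8.07%.

Labor force = 166.33 + 14.60 = 180.93 million.
Numerator = 14.60 + 2.33 + 7.23 = 24.16 million.
Denominator = 180.93 + 2.33 = 183.26 million.
Broad rate = 24.16 / 183.26 = 13.18%.
Headline unemployment rate = 14.60 / 180.93 = 8.07%.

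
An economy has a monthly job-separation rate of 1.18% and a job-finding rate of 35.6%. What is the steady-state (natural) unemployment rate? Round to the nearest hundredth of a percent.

Steady-state unemployment rate ≈ 3.21%.

At steady state the flows balance: s·E = f·U, so U/(E+U) = s/(s+f).
u* = 1.18 / (1.18 + 35.6) = 1.18 / 36.78 = 3.21%.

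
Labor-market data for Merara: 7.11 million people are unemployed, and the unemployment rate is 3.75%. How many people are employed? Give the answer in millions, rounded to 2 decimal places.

Labor force = U / u = 7.11 / 0.0375 ≈ 189.60 million.
Employed = labor force − unemployed = 189.60 − 7.11 = 182.49 million.

About 182.49 million are employed.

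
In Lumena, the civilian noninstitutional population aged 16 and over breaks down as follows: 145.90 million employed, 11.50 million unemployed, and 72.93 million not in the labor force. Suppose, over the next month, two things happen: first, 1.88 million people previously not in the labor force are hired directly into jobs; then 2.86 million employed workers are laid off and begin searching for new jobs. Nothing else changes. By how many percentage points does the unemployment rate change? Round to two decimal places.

The unemployment rate changes by +1.71 percentage points.

Initially, labor force = 145.90 + 11.50 = 157.40 million, so u = 11.50/157.40 = 7.31%.
After the first change, employed and labor force both rise by 1.88; unemployed unchanged → E = 147.78, U = 11.50, labor force = 159.28 million.
After the second change, employed falls and unemployed rises by 2.86; labor force unchanged → E = 144.92, U = 14.36, labor force = 159.28 million.
New unemployment rate = 14.36 / 159.28 = 9.02%.
Change = 9.02% − 7.31% = +1.71 percentage points.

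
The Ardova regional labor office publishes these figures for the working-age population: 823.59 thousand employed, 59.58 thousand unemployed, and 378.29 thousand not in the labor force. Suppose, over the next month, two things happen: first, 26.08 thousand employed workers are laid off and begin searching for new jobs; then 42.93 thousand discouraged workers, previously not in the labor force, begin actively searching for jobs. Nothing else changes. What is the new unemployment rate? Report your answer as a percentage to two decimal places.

Initially, labor force = 823.59 + 59.58 = 883.17 thousand, so u = 59.58/883.17 = 6.75%.
After the first change, employed falls and unemployed rises by 26.08; labor force unchanged → E = 797.51, U = 85.66, labor force = 883.17 thousand.
After the second change, unemployed and labor force both rise by 42.93 → E = 797.51, U = 128.59, labor force = 926.10 thousand.
New unemployment rate = 128.59 / 926.10 = 13.89%.

New unemployment rate ≈ 13.89%.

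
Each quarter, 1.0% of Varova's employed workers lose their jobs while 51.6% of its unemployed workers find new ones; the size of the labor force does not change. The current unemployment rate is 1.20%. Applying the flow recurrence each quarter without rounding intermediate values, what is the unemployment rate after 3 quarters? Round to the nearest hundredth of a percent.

With a fixed labor force, u_{t+1} = u_t + s·(1−u_t) − f·u_t = u_t·(1−s−f) + s.
Here 1−s−f = 0.474 and s = 0.010.
u_1 = 0.012000 × 0.474 + 0.010 = 0.015688.
u_2 = 0.015688 × 0.474 + 0.010 = 0.017436.
u_3 = 0.017436 × 0.474 + 0.010 = 0.018265.

Unemployment rate after three quarters ≈ 1.83%.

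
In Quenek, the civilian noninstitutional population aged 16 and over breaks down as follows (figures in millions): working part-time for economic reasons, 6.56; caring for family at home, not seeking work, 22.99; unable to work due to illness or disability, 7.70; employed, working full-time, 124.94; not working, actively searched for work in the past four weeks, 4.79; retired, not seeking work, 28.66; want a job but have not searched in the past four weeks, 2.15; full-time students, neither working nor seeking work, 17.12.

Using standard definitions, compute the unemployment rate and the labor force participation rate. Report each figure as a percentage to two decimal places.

Employed = 6.56 + 124.94 = 131.50 million (anyone who worked, including part-time for economic reasons, counts as employed).
Unemployed = 4.79 million.
Labor force = 131.50 + 4.79 = 136.29 million.
Not in labor force = 22.99 + 7.70 + 28.66 + 2.15 + 17.12 = 78.62 million (those not working and not actively searching are outside the labor force — including those who want a job but have given up searching).
Civilian working-age population = 136.29 + 78.62 = 214.91 million.
Unemployment rate = 4.79 / 136.29 = 3.51%.
Labor force participation rate = 136.29 / 214.91 = 63.42%.

Unemployment rate ≈ 3.51%; labor force participation rate ≈ 63.42%.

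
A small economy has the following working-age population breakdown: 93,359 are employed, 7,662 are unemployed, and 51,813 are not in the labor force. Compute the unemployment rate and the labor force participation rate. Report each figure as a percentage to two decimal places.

Unemployment rate ≈ 7.58%; labor force participation rate ≈ 66.10%.

Labor force = employed + unemployed = 93,359 + 7,662 = 101,021.
Working-age population = 101,021 + 51,813 = 152,834.
Unemployment rate = 7,662 / 101,021 = 7.58%.
Labor force participation rate = 101,021 / 152,834 = 66.10%.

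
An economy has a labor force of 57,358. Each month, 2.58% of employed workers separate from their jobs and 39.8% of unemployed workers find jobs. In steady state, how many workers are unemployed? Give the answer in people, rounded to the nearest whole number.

Steady-state unemployment rate u* = s/(s+f) = 2.58/(2.58+39.8) = 0.060878.
Unemployed = u* × labor force = 0.060878 × 57,358 ≈ 3,492.

About 3,492 are unemployed in steady state.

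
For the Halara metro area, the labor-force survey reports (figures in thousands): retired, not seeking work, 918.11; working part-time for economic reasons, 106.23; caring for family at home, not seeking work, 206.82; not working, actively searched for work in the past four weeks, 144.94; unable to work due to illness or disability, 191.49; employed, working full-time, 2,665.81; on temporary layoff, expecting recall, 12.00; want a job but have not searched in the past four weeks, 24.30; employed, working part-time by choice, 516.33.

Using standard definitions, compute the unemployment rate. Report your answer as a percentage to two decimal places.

Employed = 106.23 + 2,665.81 + 516.33 = 3,288.37 thousand (anyone who worked, including part-time for economic reasons, counts as employed).
Unemployed = 144.94 + 12.00 = 156.94 thousand (jobless and actively searching, or on temporary layoff).
Labor force = 3,288.37 + 156.94 = 3,445.31 thousand.
Unemployment rate = 156.94 / 3,445.31 = 4.56%.

Unemployment rate ≈ 4.56%.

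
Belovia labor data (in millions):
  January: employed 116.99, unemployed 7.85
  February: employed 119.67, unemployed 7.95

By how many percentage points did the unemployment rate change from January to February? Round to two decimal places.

January: labor force = 116.99 + 7.85 = 124.84; u = 7.85/124.84 = 6.29%.
February: labor force = 119.67 + 7.95 = 127.62; u = 7.95/127.62 = 6.23%.
Change = 6.23% − 6.29% = −0.06 pp.

The unemployment rate changed by −0.06 percentage points.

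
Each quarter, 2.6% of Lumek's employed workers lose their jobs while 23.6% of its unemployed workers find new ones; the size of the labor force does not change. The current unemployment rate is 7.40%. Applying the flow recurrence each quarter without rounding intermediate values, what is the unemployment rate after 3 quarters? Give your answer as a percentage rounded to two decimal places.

Unemployment rate after three quarters ≈ 8.91%.

With a fixed labor force, u_{t+1} = u_t + s·(1−u_t) − f·u_t = u_t·(1−s−f) + s.
Here 1−s−f = 0.738 and s = 0.026.
u_1 = 0.074000 × 0.738 + 0.026 = 0.080612.
u_2 = 0.080612 × 0.738 + 0.026 = 0.085492.
u_3 = 0.085492 × 0.738 + 0.026 = 0.089093.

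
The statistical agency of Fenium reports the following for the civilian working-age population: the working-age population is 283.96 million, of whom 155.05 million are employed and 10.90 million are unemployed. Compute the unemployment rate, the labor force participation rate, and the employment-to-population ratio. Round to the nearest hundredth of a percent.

Labor force = employed + unemployed = 155.05 + 10.90 = 165.95 million.
Unemployment rate = 10.90 / 165.95 = 6.57%.
Labor force participation rate = 165.95 / 283.96 = 58.44%.
Employment-population ratio = 155.05 / 283.96 = 54.60%.

Unemployment rate ≈ 6.57%; labor force participation rate ≈ 58.44%; employment-population ratio ≈ 54.60%.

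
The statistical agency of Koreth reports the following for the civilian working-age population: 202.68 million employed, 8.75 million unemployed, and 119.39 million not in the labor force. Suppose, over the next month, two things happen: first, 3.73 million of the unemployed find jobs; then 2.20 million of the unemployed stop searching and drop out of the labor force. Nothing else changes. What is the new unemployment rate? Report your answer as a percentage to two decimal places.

New unemployment rate ≈ 1.35%.

Initially, labor force = 202.68 + 8.75 = 211.43 million, so u = 8.75/211.43 = 4.14%.
After the first change, unemployed falls and employed rises by 3.73; labor force unchanged → E = 206.41, U = 5.02, labor force = 211.43 million.
After the second change, unemployed and labor force both fall by 2.20 → E = 206.41, U = 2.82, labor force = 209.23 million.
New unemployment rate = 2.82 / 209.23 = 1.35%.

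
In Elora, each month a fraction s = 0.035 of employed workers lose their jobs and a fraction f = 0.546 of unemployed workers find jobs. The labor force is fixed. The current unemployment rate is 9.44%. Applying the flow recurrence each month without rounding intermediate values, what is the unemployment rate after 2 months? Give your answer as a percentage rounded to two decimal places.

Unemployment rate after two months ≈ 6.62%.

With a fixed labor force, u_{t+1} = u_t + s·(1−u_t) − f·u_t = u_t·(1−s−f) + s.
Here 1−s−f = 0.419 and s = 0.035.
u_1 = 0.094400 × 0.419 + 0.035 = 0.074554.
u_2 = 0.074554 × 0.419 + 0.035 = 0.066238.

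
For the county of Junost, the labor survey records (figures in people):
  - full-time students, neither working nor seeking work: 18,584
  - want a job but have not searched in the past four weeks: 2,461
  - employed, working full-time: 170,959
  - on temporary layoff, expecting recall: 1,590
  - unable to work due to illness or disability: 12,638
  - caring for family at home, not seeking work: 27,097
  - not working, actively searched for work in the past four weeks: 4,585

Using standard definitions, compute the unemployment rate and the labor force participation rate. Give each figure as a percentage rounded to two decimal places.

Unemployment rate ≈ 3.49%; labor force participation rate ≈ 74.45%.

Employed = 170,959.
Unemployed = 1,590 + 4,585 = 6,175 (jobless and actively searching, or on temporary layoff).
Labor force = 170,959 + 6,175 = 177,134.
Not in labor force = 18,584 + 2,461 + 12,638 + 27,097 = 60,780 (those not working and not actively searching are outside the labor force — including those who want a job but have given up searching).
Civilian working-age population = 177,134 + 60,780 = 237,914.
Unemployment rate = 6,175 / 177,134 = 3.49%.
Labor force participation rate = 177,134 / 237,914 = 74.45%.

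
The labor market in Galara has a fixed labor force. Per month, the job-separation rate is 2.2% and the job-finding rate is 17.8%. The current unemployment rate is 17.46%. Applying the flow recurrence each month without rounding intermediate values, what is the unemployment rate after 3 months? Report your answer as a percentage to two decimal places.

With a fixed labor force, u_{t+1} = u_t + s·(1−u_t) − f·u_t = u_t·(1−s−f) + s.
Here 1−s−f = 0.800 and s = 0.022.
u_1 = 0.174600 × 0.800 + 0.022 = 0.161680.
u_2 = 0.161680 × 0.800 + 0.022 = 0.151344.
u_3 = 0.151344 × 0.800 + 0.022 = 0.143075.

Unemployment rate after three months ≈ 14.31%.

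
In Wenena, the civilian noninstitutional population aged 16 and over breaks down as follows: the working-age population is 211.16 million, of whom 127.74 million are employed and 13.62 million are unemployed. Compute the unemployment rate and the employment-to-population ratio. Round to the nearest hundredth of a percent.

Labor force = employed + unemployed = 127.74 + 13.62 = 141.36 million.
Unemployment rate = 13.62 / 141.36 = 9.63%.
Employment-population ratio = 127.74 / 211.16 = 60.49%.

Unemployment rate ≈ 9.63%; employment-population ratio ≈ 60.49%.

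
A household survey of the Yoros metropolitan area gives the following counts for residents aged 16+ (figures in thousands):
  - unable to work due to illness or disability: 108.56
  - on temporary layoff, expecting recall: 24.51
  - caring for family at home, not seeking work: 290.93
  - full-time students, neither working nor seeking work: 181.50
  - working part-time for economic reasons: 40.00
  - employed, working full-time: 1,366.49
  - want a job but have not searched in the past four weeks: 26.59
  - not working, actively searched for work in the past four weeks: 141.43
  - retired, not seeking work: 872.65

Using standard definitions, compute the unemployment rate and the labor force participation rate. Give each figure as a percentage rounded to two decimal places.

Unemployment rate ≈ 10.55%; labor force participation rate ≈ 51.51%.

Employed = 40.00 + 1,366.49 = 1,406.49 thousand (anyone who worked, including part-time for economic reasons, counts as employed).
Unemployed = 24.51 + 141.43 = 165.94 thousand (jobless and actively searching, or on temporary layoff).
Labor force = 1,406.49 + 165.94 = 1,572.43 thousand.
Not in labor force = 108.56 + 290.93 + 181.50 + 26.59 + 872.65 = 1,480.23 thousand (those not working and not actively searching are outside the labor force — including those who want a job but have given up searching).
Civilian working-age population = 1,572.43 + 1,480.23 = 3,052.66 thousand.
Unemployment rate = 165.94 / 1,572.43 = 10.55%.
Labor force participation rate = 1,572.43 / 3,052.66 = 51.51%.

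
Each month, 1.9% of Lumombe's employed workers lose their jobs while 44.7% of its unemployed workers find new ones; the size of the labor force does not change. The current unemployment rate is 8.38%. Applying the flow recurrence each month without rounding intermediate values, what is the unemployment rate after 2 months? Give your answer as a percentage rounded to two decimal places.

With a fixed labor force, u_{t+1} = u_t + s·(1−u_t) − f·u_t = u_t·(1−s−f) + s.
Here 1−s−f = 0.534 and s = 0.019.
u_1 = 0.083800 × 0.534 + 0.019 = 0.063749.
u_2 = 0.063749 × 0.534 + 0.019 = 0.053042.

Unemployment rate after two months ≈ 5.30%.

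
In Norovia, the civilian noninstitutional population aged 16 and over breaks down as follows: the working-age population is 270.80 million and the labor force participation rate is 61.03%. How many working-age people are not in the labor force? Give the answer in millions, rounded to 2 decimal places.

Share not in the labor force = 1 − 0.6103 = 0.3897.
Not in labor force = 0.3897 × 270.80 ≈ 105.53 million.

About 105.53 million are not in the labor force.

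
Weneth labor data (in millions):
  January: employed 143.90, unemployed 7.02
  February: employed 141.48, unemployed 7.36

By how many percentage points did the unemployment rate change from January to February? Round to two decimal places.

The unemployment rate changed by +0.29 percentage points.

January: labor force = 143.90 + 7.02 = 150.92; u = 7.02/150.92 = 4.65%.
February: labor force = 141.48 + 7.36 = 148.84; u = 7.36/148.84 = 4.94%.
Change = 4.94% − 4.65% = +0.29 pp.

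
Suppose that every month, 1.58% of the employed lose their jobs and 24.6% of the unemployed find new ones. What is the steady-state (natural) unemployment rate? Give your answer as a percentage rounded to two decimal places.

At steady state the flows balance: s·E = f·U, so U/(E+U) = s/(s+f).
u* = 1.58 / (1.58 + 24.6) = 1.58 / 26.18 = 6.04%.

Steady-state unemployment rate ≈ 6.04%.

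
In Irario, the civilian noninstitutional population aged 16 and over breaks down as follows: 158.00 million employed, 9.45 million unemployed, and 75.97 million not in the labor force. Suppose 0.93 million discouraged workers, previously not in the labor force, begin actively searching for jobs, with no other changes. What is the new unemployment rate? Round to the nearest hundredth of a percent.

New unemployment rate ≈ 6.16%.

Initially, labor force = 158.00 + 9.45 = 167.45 million, so u = 9.45/167.45 = 5.64%.
After the change, unemployed and labor force both rise by 0.93 → E = 158.00, U = 10.38, labor force = 168.38 million.
New unemployment rate = 10.38 / 168.38 = 6.16%.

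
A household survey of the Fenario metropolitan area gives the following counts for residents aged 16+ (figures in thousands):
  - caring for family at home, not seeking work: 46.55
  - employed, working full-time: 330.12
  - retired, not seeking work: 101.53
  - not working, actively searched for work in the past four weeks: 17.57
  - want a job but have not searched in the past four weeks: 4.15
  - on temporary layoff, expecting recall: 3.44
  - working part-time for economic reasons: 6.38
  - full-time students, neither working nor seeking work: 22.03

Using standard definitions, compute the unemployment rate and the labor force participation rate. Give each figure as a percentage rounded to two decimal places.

Employed = 330.12 + 6.38 = 336.50 thousand (anyone who worked, including part-time for economic reasons, counts as employed).
Unemployed = 17.57 + 3.44 = 21.01 thousand (jobless and actively searching, or on temporary layoff).
Labor force = 336.50 + 21.01 = 357.51 thousand.
Not in labor force = 46.55 + 101.53 + 4.15 + 22.03 = 174.26 thousand (those not working and not actively searching are outside the labor force — including those who want a job but have given up searching).
Civilian working-age population = 357.51 + 174.26 = 531.77 thousand.
Unemployment rate = 21.01 / 357.51 = 5.88%.
Labor force participation rate = 357.51 / 531.77 = 67.23%.

Unemployment rate ≈ 5.88%; labor force participation rate ≈ 67.23%.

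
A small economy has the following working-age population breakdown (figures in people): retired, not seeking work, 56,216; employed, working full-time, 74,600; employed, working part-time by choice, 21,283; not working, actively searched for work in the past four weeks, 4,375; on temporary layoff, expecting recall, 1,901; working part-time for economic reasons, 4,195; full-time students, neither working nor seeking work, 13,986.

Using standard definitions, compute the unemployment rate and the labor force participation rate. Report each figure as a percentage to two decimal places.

Unemployment rate ≈ 5.90%; labor force participation rate ≈ 60.24%.

Employed = 74,600 + 21,283 + 4,195 = 100,078 (anyone who worked, including part-time for economic reasons, counts as employed).
Unemployed = 4,375 + 1,901 = 6,276 (jobless and actively searching, or on temporary layoff).
Labor force = 100,078 + 6,276 = 106,354.
Not in labor force = 56,216 + 13,986 = 70,202 (those not working and not actively searching are outside the labor force).
Civilian working-age population = 106,354 + 70,202 = 176,556.
Unemployment rate = 6,276 / 106,354 = 5.90%.
Labor force participation rate = 106,354 / 176,556 = 60.24%.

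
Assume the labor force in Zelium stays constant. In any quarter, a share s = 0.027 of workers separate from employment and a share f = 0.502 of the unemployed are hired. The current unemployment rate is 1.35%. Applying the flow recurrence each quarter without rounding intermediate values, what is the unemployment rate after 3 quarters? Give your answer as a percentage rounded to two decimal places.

With a fixed labor force, u_{t+1} = u_t + s·(1−u_t) − f·u_t = u_t·(1−s−f) + s.
Here 1−s−f = 0.471 and s = 0.027.
u_1 = 0.013500 × 0.471 + 0.027 = 0.033358.
u_2 = 0.033358 × 0.471 + 0.027 = 0.042712.
u_3 = 0.042712 × 0.471 + 0.027 = 0.047117.

Unemployment rate after three quarters ≈ 4.71%.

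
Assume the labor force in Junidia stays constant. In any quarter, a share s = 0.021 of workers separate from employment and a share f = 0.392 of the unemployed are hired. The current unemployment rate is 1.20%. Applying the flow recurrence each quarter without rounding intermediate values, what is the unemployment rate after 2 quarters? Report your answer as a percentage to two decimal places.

With a fixed labor force, u_{t+1} = u_t + s·(1−u_t) − f·u_t = u_t·(1−s−f) + s.
Here 1−s−f = 0.587 and s = 0.021.
u_1 = 0.012000 × 0.587 + 0.021 = 0.028044.
u_2 = 0.028044 × 0.587 + 0.021 = 0.037462.

Unemployment rate after two quarters ≈ 3.75%.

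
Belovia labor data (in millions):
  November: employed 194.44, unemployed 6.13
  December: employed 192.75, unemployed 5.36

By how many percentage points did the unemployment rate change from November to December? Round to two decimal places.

November: labor force = 194.44 + 6.13 = 200.57; u = 6.13/200.57 = 3.06%.
December: labor force = 192.75 + 5.36 = 198.11; u = 5.36/198.11 = 2.71%.
Change = 2.71% − 3.06% = −0.35 pp.

The unemployment rate changed by −0.35 percentage points.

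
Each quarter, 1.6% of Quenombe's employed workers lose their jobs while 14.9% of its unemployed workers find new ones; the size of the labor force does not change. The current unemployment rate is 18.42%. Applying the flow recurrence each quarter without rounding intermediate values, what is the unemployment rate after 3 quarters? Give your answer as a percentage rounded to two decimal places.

With a fixed labor force, u_{t+1} = u_t + s·(1−u_t) − f·u_t = u_t·(1−s−f) + s.
Here 1−s−f = 0.835 and s = 0.016.
u_1 = 0.184200 × 0.835 + 0.016 = 0.169807.
u_2 = 0.169807 × 0.835 + 0.016 = 0.157789.
u_3 = 0.157789 × 0.835 + 0.016 = 0.147754.

Unemployment rate after three quarters ≈ 14.78%.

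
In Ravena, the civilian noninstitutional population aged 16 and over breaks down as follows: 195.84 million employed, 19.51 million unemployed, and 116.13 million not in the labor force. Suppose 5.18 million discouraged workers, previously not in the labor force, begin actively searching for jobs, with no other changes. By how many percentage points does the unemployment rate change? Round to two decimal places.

The unemployment rate changes by +2.14 percentage points.

Initially, labor force = 195.84 + 19.51 = 215.35 million, so u = 19.51/215.35 = 9.06%.
After the change, unemployed and labor force both rise by 5.18 → E = 195.84, U = 24.69, labor force = 220.53 million.
New unemployment rate = 24.69 / 220.53 = 11.20%.
Change = 11.20% − 9.06% = +2.14 percentage points.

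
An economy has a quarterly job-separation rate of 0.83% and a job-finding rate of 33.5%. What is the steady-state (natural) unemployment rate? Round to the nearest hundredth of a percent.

At steady state the flows balance: s·E = f·U, so U/(E+U) = s/(s+f).
u* = 0.83 / (0.83 + 33.5) = 0.83 / 34.33 = 2.42%.

Steady-state unemployment rate ≈ 2.42%.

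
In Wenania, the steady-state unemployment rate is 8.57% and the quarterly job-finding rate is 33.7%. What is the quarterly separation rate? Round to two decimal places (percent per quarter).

From u* = s/(s+f): s = u·f/(1−u).
s = 0.0857 × 33.7 / (1 − 0.0857) = 2.8881 / 0.9143 ≈ 3.16% per quarter.

Separation rate ≈ 3.16% per quarter.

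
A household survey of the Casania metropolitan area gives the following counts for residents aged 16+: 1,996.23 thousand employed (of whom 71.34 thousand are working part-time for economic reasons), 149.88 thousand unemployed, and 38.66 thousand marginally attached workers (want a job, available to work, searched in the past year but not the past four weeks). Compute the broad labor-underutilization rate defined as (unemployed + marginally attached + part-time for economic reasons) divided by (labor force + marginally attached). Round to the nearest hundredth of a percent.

Labor force = 1,996.23 + 149.88 = 2,146.11 thousand.
Numerator = 149.88 + 38.66 + 71.34 = 259.88 thousand.
Denominator = 2,146.11 + 38.66 = 2,184.77 thousand.
Broad rate = 259.88 / 2,184.77 = 11.90%.

Broad underutilization rate ≈ 11.90%.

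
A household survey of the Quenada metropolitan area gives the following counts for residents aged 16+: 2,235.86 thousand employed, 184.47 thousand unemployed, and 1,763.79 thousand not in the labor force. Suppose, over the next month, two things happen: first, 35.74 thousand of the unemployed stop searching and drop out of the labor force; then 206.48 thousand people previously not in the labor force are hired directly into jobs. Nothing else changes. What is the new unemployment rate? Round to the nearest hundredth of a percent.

New unemployment rate ≈ 5.74%.

Initially, labor force = 2,235.86 + 184.47 = 2,420.33 thousand, so u = 184.47/2,420.33 = 7.62%.
After the first change, unemployed and labor force both fall by 35.74 → E = 2,235.86, U = 148.73, labor force = 2,384.59 thousand.
After the second change, employed and labor force both rise by 206.48; unemployed unchanged → E = 2,442.34, U = 148.73, labor force = 2,591.07 thousand.
New unemployment rate = 148.73 / 2,591.07 = 5.74%.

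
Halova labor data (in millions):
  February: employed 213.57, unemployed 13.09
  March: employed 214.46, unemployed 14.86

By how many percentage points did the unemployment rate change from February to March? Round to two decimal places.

February: labor force = 213.57 + 13.09 = 226.66; u = 13.09/226.66 = 5.78%.
March: labor force = 214.46 + 14.86 = 229.32; u = 14.86/229.32 = 6.48%.
Change = 6.48% − 5.78% = +0.70 pp.

The unemployment rate changed by +0.70 percentage points.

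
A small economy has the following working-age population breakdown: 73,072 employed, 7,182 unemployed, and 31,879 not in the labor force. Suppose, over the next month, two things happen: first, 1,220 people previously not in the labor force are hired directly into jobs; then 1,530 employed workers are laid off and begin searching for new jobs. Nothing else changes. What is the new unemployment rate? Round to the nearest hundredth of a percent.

Initially, labor force = 73,072 + 7,182 = 80,254, so u = 7,182/80,254 = 8.95%.
After the first change, employed and labor force both rise by 1,220; unemployed unchanged → E = 74,292, U = 7,182, labor force = 81,474.
After the second change, employed falls and unemployed rises by 1,530; labor force unchanged → E = 72,762, U = 8,712, labor force = 81,474.
New unemployment rate = 8,712 / 81,474 = 10.69%.

New unemployment rate ≈ 10.69%.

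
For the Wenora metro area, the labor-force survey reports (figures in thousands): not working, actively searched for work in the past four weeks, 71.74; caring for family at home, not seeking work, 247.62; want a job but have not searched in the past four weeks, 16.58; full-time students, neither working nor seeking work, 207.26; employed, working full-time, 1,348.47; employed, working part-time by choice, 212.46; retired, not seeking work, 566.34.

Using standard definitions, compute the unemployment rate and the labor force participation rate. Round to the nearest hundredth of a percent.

Unemployment rate ≈ 4.39%; labor force participation rate ≈ 61.14%.

Employed = 1,348.47 + 212.46 = 1,560.93 thousand.
Unemployed = 71.74 thousand.
Labor force = 1,560.93 + 71.74 = 1,632.67 thousand.
Not in labor force = 247.62 + 16.58 + 207.26 + 566.34 = 1,037.80 thousand (those not working and not actively searching are outside the labor force — including those who want a job but have given up searching).
Civilian working-age population = 1,632.67 + 1,037.80 = 2,670.47 thousand.
Unemployment rate = 71.74 / 1,632.67 = 4.39%.
Labor force participation rate = 1,632.67 / 2,670.47 = 61.14%.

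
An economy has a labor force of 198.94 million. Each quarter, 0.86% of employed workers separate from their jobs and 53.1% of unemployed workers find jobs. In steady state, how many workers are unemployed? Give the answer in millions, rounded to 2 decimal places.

About 3.17 million are unemployed in steady state.

Steady-state unemployment rate u* = s/(s+f) = 0.86/(0.86+53.1) = 0.015938.
Unemployed = u* × labor force = 0.015938 × 198.94 ≈ 3.17 million.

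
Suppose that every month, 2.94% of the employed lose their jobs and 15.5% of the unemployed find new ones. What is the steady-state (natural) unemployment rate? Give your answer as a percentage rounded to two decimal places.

At steady state the flows balance: s·E = f·U, so U/(E+U) = s/(s+f).
u* = 2.94 / (2.94 + 15.5) = 2.94 / 18.44 = 15.94%.

Steady-state unemployment rate ≈ 15.94%.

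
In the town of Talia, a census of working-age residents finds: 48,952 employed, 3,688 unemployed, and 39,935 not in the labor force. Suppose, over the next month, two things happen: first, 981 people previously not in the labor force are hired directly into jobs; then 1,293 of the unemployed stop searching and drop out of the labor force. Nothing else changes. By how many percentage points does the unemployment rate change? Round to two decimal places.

Initially, labor force = 48,952 + 3,688 = 52,640, so u = 3,688/52,640 = 7.01%.
After the first change, employed and labor force both rise by 981; unemployed unchanged → E = 49,933, U = 3,688, labor force = 53,621.
After the second change, unemployed and labor force both fall by 1,293 → E = 49,933, U = 2,395, labor force = 52,328.
New unemployment rate = 2,395 / 52,328 = 4.58%.
Change = 4.58% − 7.01% = −2.43 percentage points.

The unemployment rate changes by −2.43 percentage points.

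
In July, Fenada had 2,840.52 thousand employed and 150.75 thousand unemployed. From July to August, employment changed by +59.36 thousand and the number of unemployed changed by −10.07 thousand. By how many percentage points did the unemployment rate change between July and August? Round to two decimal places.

July: labor force = 2,840.52 + 150.75 = 2,991.27; u = 150.75/2,991.27 = 5.04%.
August: labor force = 2,899.88 + 140.68 = 3,040.56; u = 140.68/3,040.56 = 4.63%.
Change = 4.63% − 5.04% = −0.41 pp.

The unemployment rate changed by −0.41 percentage points.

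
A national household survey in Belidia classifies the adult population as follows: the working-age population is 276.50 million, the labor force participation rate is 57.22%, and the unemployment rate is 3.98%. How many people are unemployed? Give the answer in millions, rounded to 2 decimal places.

About 6.30 million are unemployed.

Labor force = 0.5722 × 276.50 = 158.21 million.
Unemployed = 0.0398 × 158.21 ≈ 6.30 million.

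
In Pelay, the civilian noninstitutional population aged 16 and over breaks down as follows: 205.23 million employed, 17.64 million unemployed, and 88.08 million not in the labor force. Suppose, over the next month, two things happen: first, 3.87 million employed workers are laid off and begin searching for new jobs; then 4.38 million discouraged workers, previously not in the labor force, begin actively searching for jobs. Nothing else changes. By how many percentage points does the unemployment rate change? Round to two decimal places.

The unemployment rate changes by +3.48 percentage points.

Initially, labor force = 205.23 + 17.64 = 222.87 million, so u = 17.64/222.87 = 7.91%.
After the first change, employed falls and unemployed rises by 3.87; labor force unchanged → E = 201.36, U = 21.51, labor force = 222.87 million.
After the second change, unemployed and labor force both rise by 4.38 → E = 201.36, U = 25.89, labor force = 227.25 million.
New unemployment rate = 25.89 / 227.25 = 11.39%.
Change = 11.39% − 7.91% = +3.48 percentage points.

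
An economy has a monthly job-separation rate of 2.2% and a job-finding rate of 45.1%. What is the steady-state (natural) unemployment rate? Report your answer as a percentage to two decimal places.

Steady-state unemployment rate ≈ 4.65%.

At steady state the flows balance: s·E = f·U, so U/(E+U) = s/(s+f).
u* = 2.2 / (2.2 + 45.1) = 2.2 / 47.30 = 4.65%.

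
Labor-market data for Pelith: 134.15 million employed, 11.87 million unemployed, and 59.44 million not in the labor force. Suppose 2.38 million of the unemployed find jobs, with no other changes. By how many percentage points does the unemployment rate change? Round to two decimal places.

The unemployment rate changes by −1.63 percentage points.

Initially, labor force = 134.15 + 11.87 = 146.02 million, so u = 11.87/146.02 = 8.13%.
After the change, unemployed falls and employed rises by 2.38; labor force unchanged → E = 136.53, U = 9.49, labor force = 146.02 million.
New unemployment rate = 9.49 / 146.02 = 6.50%.
Change = 6.50% − 8.13% = −1.63 percentage points.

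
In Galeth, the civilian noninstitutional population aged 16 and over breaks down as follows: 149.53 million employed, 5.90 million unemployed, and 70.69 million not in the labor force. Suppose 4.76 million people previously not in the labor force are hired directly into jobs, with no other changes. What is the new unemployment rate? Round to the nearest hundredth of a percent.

Initially, labor force = 149.53 + 5.90 = 155.43 million, so u = 5.90/155.43 = 3.80%.
After the change, employed and labor force both rise by 4.76; unemployed unchanged → E = 154.29, U = 5.90, labor force = 160.19 million.
New unemployment rate = 5.90 / 160.19 = 3.68%.

New unemployment rate ≈ 3.68%.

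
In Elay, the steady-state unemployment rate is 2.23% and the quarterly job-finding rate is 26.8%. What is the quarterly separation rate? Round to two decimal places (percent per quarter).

From u* = s/(s+f): s = u·f/(1−u).
s = 0.0223 × 26.8 / (1 − 0.0223) = 0.5976 / 0.9777 ≈ 0.61% per quarter.

Separation rate ≈ 0.61% per quarter.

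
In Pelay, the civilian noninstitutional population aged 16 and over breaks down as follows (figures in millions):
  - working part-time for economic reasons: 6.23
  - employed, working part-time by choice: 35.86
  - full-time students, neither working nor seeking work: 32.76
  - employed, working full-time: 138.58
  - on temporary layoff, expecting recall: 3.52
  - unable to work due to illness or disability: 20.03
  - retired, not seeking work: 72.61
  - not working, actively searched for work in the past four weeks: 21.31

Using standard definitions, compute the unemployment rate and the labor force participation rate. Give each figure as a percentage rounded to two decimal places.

Unemployment rate ≈ 12.08%; labor force participation rate ≈ 62.10%.

Employed = 6.23 + 35.86 + 138.58 = 180.67 million (anyone who worked, including part-time for economic reasons, counts as employed).
Unemployed = 3.52 + 21.31 = 24.83 million (jobless and actively searching, or on temporary layoff).
Labor force = 180.67 + 24.83 = 205.50 million.
Not in labor force = 32.76 + 20.03 + 72.61 = 125.40 million (those not working and not actively searching are outside the labor force).
Civilian working-age population = 205.50 + 125.40 = 330.90 million.
Unemployment rate = 24.83 / 205.50 = 12.08%.
Labor force participation rate = 205.50 / 330.90 = 62.10%.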